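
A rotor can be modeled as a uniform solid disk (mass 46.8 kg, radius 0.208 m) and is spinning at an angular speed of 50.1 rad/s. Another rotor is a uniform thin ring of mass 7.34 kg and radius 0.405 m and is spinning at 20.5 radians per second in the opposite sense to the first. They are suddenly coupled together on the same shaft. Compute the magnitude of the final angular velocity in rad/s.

No external torque acts about the common axis, so total angular momentum is conserved.
Moments of inertia: I_A = ½(46.8)(0.208)² = 1.012 kg·m²; I_B = (7.34)(0.405)² = 1.204 kg·m².
Taking A's sense as positive: L = (1.012)(50.1) − (1.204)(20.5) = 26.04 kg·m²·rad/s.
Combined I = 1.012 + 1.204 = 2.216 kg·m².
ω_f = L / I = 26.04 / 2.216 = 11.75 rad/s.

|ω_f| ≈ 11.7 rad/s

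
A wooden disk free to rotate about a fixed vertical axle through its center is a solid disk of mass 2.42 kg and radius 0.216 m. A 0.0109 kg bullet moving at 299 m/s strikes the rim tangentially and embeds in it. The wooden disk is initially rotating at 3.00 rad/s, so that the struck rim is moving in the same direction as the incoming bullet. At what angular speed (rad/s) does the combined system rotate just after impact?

About the axle the impulsive forces during the collision are internal, so angular momentum about that axis is conserved.
I_p = ½(2.42)(0.216)² = 0.05645 kg·m². Taking the sense of the bullet's angular momentum as positive, L_{bullet} = m v R = (0.0109)(299)(0.216) = 0.7040 kg·m²/s.
L_i = +I_p ω_p + m v R = +(0.05645)(3.00) + 0.7040 = 0.8733 kg·m²/s.
After sticking, I_f = I_p + m R² = 0.05645 + (0.0109)(0.216)² = 0.05696 kg·m².
ω_f = L_i / I_f = 0.8733 / 0.05696 = 15.33 rad/s.

|ω_f| ≈ 15.3 rad/s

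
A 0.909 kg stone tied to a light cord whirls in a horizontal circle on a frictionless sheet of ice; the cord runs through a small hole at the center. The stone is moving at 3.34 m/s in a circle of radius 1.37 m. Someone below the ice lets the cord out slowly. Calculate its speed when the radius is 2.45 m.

The only horizontal force on the mass is along the cord (radial), so it exerts no torque about the hole and angular momentum m v r is conserved.
v₂ = v₁ r₁ / r₂ = (3.34)(1.37) / (2.45) = 1.868 m/s.

v₂ ≈ 1.87 m/s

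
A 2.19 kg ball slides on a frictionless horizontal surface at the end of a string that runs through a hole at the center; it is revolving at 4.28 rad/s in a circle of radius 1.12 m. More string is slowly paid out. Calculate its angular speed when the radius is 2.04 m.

No torque about the axis ⇒ m r₁² ω₁ = m r₂² ω₂.
ω₂ = ω₁ (r₁/r₂)² = (4.28)(1.12/2.04)² = 1.290 rad/s.

ω₂ ≈ 1.29 rad/s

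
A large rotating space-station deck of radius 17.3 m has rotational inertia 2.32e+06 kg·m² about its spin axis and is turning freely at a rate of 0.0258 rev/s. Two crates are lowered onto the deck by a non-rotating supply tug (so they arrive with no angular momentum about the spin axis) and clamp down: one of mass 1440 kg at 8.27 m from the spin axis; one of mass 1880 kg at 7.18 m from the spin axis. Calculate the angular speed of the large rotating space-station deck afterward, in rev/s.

ω_f ≈ 0.0238 rev/s

The added mass arrives with no angular momentum about the spin axis, and any external torque about the spin axis is negligible, so the system's angular momentum is conserved.
Added inertia Σmr² = (1440)(8.27)² + (1880)(7.18)² = 1.954e+05 kg·m²; I_f = 2.320e+06 + 1.954e+05 = 2.515e+06 kg·m².
ω_f = I_p ω_i / I_f = (2.320e+06)(0.0258) / 2.515e+06 = 0.02380 rev/s.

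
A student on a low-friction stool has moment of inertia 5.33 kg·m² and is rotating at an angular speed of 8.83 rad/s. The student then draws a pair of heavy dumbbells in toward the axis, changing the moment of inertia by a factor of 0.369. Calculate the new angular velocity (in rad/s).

ω₂ ≈ 23.9 rad/s

No external torque acts about the spin axis, so angular momentum is conserved.
I₂ = 0.369 × 5.33 = 1.967 kg·m².
ω₂ = I₁ω₁ / I₂ = (5.330)(8.83 rad/s) / (1.967) = 23.93 rad/s.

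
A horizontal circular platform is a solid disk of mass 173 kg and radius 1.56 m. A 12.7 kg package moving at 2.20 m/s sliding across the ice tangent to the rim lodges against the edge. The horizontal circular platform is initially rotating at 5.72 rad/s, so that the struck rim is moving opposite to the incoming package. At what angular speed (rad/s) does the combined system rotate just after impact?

|ω_f| ≈ 4.81 rad/s

The axle reaction passes through the central axle and exerts no torque about it; angular momentum about the central axle is conserved through the impact.
I_p = ½(173)(1.56)² = 210.5 kg·m². Taking the sense of the package's angular momentum as positive, L_{package} = m v R = (12.7)(2.20)(1.56) = 43.59 kg·m²/s.
L_i = −I_p ω_p + m v R = −(210.5)(5.72) + 43.59 = -1161 kg·m²/s.
After sticking, I_f = I_p + m R² = 210.5 + (12.7)(1.56)² = 241.4 kg·m².
ω_f = L_i / I_f = -1161 / 241.4 = -4.807 rad/s.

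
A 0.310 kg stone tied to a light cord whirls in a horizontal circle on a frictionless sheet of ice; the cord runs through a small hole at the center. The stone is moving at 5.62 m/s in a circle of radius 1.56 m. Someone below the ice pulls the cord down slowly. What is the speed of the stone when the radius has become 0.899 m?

The only horizontal force on the mass is along the cord (radial), so it exerts no torque about the hole and angular momentum m v r is conserved.
v₂ = v₁ r₁ / r₂ = (5.62)(1.56) / (0.899) = 9.752 m/s.

v₂ ≈ 9.75 m/s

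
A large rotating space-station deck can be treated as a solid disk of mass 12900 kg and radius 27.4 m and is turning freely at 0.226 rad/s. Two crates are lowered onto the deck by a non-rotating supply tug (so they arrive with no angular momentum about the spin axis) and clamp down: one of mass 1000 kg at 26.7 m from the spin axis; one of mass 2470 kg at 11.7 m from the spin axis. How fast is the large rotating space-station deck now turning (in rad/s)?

The added mass arrives with no angular momentum about the spin axis, and any external torque about the spin axis is negligible, so the system's angular momentum is conserved.
I_p = ½(12900)(27.4)² = 4.842e+06 kg·m².
Added inertia Σmr² = (1000)(26.7)² + (2470)(11.7)² = 1.051e+06 kg·m²; I_f = 4.842e+06 + 1.051e+06 = 5.893e+06 kg·m².
ω_f = I_p ω_i / I_f = (4.842e+06)(0.226) / 5.893e+06 = 0.1857 rad/s.

ω_f ≈ 0.186 rad/s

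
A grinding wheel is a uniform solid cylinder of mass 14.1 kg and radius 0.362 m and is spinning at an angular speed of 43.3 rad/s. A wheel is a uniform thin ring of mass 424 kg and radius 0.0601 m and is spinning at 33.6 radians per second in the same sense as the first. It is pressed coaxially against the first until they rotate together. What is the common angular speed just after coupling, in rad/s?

The coupling torques are internal; angular momentum about the shared axis is conserved.
Moments of inertia: I_A = ½(14.1)(0.362)² = 0.9239 kg·m²; I_B = (424)(0.0601)² = 1.531 kg·m².
Taking A's sense as positive: L = (0.9239)(43.3) + (1.531)(33.6) = 91.46 kg·m²·rad/s.
Combined I = 0.9239 + 1.531 = 2.455 kg·m².
ω_f = L / I = 91.46 / 2.455 = 37.25 rad/s.

|ω_f| ≈ 37.2 rad/s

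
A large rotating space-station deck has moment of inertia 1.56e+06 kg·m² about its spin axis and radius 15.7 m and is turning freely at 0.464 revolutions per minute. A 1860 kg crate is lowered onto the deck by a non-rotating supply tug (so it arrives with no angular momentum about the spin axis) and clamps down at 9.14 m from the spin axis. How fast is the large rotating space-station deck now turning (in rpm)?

No external torque acts about the spin axis; L_before = L_after.
Added inertia Σmr² = (1860)(9.14)² = 1.554e+05 kg·m²; I_f = 1.560e+06 + 1.554e+05 = 1.715e+06 kg·m².
ω_f = I_p ω_i / I_f = (1.560e+06)(0.464) / 1.715e+06 = 0.4220 rpm.

ω_f ≈ 0.422 rpm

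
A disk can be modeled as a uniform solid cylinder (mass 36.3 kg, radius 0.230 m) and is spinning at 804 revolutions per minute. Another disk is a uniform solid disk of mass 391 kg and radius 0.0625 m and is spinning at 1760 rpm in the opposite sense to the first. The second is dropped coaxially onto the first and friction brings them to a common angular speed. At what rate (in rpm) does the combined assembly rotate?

The coupling torques are internal; angular momentum about the shared axis is conserved.
Moments of inertia: I_A = ½(36.3)(0.230)² = 0.9601 kg·m²; I_B = ½(391)(0.0625)² = 0.7637 kg·m².
Taking A's sense as positive: L = (0.9601)(804) − (0.7637)(1760) = -572.1 kg·m²·rpm.
Combined I = 0.9601 + 0.7637 = 1.724 kg·m².
ω_f = L / I = -572.1 / 1.724 = -331.9 rpm.

|ω_f| ≈ 332 rpm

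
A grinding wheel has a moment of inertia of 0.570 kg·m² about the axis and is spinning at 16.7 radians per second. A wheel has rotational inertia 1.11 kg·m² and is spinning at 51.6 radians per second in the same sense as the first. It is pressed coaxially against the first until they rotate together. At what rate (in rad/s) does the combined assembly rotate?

No external torque acts about the common axis, so total angular momentum is conserved.
Taking A's sense as positive: L = (0.5700)(16.7) + (1.110)(51.6) = 66.80 kg·m²·rad/s.
Combined I = 0.5700 + 1.110 = 1.680 kg·m².
ω_f = L / I = 66.80 / 1.680 = 39.76 rad/s.

|ω_f| ≈ 39.8 rad/s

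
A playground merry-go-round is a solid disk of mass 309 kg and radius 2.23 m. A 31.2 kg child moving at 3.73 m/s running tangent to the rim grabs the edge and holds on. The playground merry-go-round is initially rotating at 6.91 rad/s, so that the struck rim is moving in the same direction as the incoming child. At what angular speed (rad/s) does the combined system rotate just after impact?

|ω_f| ≈ 6.03 rad/s

The axle reaction passes through the axle and exerts no torque about it; angular momentum about the axle is conserved through the impact.
I_p = ½(309)(2.23)² = 768.3 kg·m². Taking the sense of the child's angular momentum as positive, L_{child} = m v R = (31.2)(3.73)(2.23) = 259.5 kg·m²/s.
L_i = +I_p ω_p + m v R = +(768.3)(6.91) + 259.5 = 5569 kg·m²/s.
After sticking, I_f = I_p + m R² = 768.3 + (31.2)(2.23)² = 923.5 kg·m².
ω_f = L_i / I_f = 5569 / 923.5 = 6.030 rad/s.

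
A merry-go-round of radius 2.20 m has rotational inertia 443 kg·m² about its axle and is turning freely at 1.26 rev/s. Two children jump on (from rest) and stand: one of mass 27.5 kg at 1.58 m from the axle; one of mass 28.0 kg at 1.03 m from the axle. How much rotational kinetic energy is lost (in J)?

The added mass arrives with no angular momentum about the axle, and any external torque about the axle is negligible, so the system's angular momentum is conserved.
Added inertia Σmr² = (27.5)(1.58)² + (28.0)(1.03)² = 98.36 kg·m²; I_f = 443.0 + 98.36 = 541.4 kg·m².
ω_f = I_p ω_i / I_f = (443.0)(1.26) / 541.4 = 1.031 rev/s.
KE_i = ½(443.0)(7.917 rad/s)² = 13880 J; KE_f = ½(541.4)(6.478)² = 11360 J.

energy lost ≈ 2520 J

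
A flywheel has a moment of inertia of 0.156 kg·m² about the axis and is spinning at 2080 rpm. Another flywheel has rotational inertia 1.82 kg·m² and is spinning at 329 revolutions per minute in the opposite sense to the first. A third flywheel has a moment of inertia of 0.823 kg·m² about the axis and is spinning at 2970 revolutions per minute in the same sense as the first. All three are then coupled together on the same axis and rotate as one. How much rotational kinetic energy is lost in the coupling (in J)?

ΔKE lost ≈ 35400 J

No external torque acts about the common axis, so total angular momentum is conserved.
Taking A's sense as positive: L = (0.1560)(2080) − (1.820)(329) + (0.8230)(2970) = 2170 kg·m²·rpm.
Combined I = 0.1560 + 1.820 + 0.8230 = 2.799 kg·m².
ω_f = L / I = 2170 / 2.799 = 775.3 rpm.
KE_i = ½ΣIω² = 44590 J; KE_f = ½(2.799)(81.19)² = 9225 J.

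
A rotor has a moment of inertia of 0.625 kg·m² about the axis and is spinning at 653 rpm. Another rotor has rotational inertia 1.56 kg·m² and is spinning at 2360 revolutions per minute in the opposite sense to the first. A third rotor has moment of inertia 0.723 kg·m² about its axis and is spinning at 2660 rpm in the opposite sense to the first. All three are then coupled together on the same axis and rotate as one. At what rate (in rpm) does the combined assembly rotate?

|ω_f| ≈ 1790 rpm

The coupling torques are internal; angular momentum about the shared axis is conserved.
Taking A's sense as positive: L = (0.6250)(653) − (1.560)(2360) − (0.7230)(2660) = -5197 kg·m²·rpm.
Combined I = 0.6250 + 1.560 + 0.7230 = 2.908 kg·m².
ω_f = L / I = -5197 / 2.908 = -1787 rpm.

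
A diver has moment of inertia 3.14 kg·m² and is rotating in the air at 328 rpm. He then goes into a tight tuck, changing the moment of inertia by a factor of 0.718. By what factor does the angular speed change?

Angular momentum about the spin axis is conserved since the torque about it is zero.
I₂ = 0.718 × 3.14 = 2.255 kg·m².
ω₂/ω₁ = I₁/I₂ = 3.140 / 2.255 = 1.393.

ω₂/ω₁ ≈ 1.39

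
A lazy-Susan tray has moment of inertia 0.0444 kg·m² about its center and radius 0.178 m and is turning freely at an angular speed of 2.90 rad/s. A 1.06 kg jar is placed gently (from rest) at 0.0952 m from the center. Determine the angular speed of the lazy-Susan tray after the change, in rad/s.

ω_f ≈ 2.38 rad/s

The added mass arrives with no angular momentum about the center, and any external torque about the center is negligible, so the system's angular momentum is conserved.
Added inertia Σmr² = (1.06)(0.0952)² = 0.009607 kg·m²; I_f = 0.04440 + 0.009607 = 0.05401 kg·m².
ω_f = I_p ω_i / I_f = (0.04440)(2.90) / 0.05401 = 2.384 rad/s.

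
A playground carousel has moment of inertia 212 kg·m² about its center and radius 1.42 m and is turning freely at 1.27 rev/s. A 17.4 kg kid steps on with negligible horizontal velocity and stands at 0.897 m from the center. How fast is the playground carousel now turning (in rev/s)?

ω_f ≈ 1.19 rev/s

The added mass arrives with no angular momentum about the center, and any external torque about the center is negligible, so the system's angular momentum is conserved.
Added inertia Σmr² = (17.4)(0.897)² = 14.00 kg·m²; I_f = 212.0 + 14.00 = 226.0 kg·m².
ω_f = I_p ω_i / I_f = (212.0)(1.27) / 226.0 = 1.191 rev/s.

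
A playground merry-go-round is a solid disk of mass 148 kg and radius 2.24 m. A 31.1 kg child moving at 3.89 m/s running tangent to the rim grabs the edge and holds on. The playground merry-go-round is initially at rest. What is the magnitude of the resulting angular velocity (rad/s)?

|ω_f| ≈ 0.514 rad/s

About the axle the impulsive forces during the collision are internal, so angular momentum about that axis is conserved.
I_p = ½(148)(2.24)² = 371.3 kg·m². Taking the sense of the child's angular momentum as positive, L_{child} = m v R = (31.1)(3.89)(2.24) = 271.0 kg·m²/s.
L_i = 0 + 271.0 = 271.0 kg·m²/s.
After sticking, I_f = I_p + m R² = 371.3 + (31.1)(2.24)² = 527.3 kg·m².
ω_f = L_i / I_f = 271.0 / 527.3 = 0.5139 rad/s.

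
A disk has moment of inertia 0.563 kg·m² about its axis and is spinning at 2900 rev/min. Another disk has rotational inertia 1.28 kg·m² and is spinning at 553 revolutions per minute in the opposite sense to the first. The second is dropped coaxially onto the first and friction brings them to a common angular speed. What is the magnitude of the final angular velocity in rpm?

No external torque acts about the common axis, so total angular momentum is conserved.
Taking A's sense as positive: L = (0.5630)(2900) − (1.280)(553) = 924.9 kg·m²·rpm.
Combined I = 0.5630 + 1.280 = 1.843 kg·m².
ω_f = L / I = 924.9 / 1.843 = 501.8 rpm.

|ω_f| ≈ 502 rpm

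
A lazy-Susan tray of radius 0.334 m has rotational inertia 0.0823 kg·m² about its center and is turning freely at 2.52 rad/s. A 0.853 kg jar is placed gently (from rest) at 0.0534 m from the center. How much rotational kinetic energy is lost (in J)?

energy lost ≈ 0.00750 J

No external torque acts about the center; L_before = L_after.
Added inertia Σmr² = (0.853)(0.0534)² = 0.002432 kg·m²; I_f = 0.08230 + 0.002432 = 0.08473 kg·m².
ω_f = I_p ω_i / I_f = (0.08230)(2.52) / 0.08473 = 2.448 rad/s.
KE_i = ½(0.08230)(2.520 rad/s)² = 0.2613 J; KE_f = ½(0.08473)(2.448)² = 0.2538 J.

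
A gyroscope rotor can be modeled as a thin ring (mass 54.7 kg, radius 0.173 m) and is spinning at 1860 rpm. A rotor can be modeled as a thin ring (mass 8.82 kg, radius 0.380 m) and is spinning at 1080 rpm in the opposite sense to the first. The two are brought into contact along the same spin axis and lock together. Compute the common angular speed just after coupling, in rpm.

No external torque acts about the common axis, so total angular momentum is conserved.
Moments of inertia: I_A = (54.7)(0.173)² = 1.637 kg·m²; I_B = (8.82)(0.380)² = 1.274 kg·m².
Taking A's sense as positive: L = (1.637)(1860) − (1.274)(1080) = 1670 kg·m²·rpm.
Combined I = 1.637 + 1.274 = 2.911 kg·m².
ω_f = L / I = 1670 / 2.911 = 573.6 rpm.

|ω_f| ≈ 574 rpm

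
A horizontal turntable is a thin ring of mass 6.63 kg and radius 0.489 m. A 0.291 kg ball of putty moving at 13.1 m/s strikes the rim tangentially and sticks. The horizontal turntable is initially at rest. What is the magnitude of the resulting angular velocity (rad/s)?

About the axle the impulsive forces during the collision are internal, so angular momentum about that axis is conserved.
I_p = (6.63)(0.489)² = 1.585 kg·m². Taking the sense of the ball of putty's angular momentum as positive, L_{ball} = m v R = (0.291)(13.1)(0.489) = 1.864 kg·m²/s.
L_i = 0 + 1.864 = 1.864 kg·m²/s.
After sticking, I_f = I_p + m R² = 1.585 + (0.291)(0.489)² = 1.655 kg·m².
ω_f = L_i / I_f = 1.864 / 1.655 = 1.126 rad/s.

|ω_f| ≈ 1.13 rad/s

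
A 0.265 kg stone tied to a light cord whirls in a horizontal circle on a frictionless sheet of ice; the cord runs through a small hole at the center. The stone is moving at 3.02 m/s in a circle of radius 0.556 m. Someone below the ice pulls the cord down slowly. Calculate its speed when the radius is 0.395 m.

Central (radial) force ⇒ zero torque about the center ⇒ m v r is constant.
v₂ = v₁ r₁ / r₂ = (3.02)(0.556) / (0.395) = 4.251 m/s.

v₂ ≈ 4.25 m/s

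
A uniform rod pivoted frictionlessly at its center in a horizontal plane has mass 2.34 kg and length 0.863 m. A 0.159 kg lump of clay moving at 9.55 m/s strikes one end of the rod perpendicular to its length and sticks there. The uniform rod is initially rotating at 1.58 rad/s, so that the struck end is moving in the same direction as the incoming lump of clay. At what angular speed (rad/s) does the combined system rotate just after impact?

The axle reaction passes through the pivot and exerts no torque about it; angular momentum about the pivot is conserved through the impact.
I_p = (1/12)(2.34)(0.863)² = 0.1452 kg·m². Taking the sense of the lump of clay's angular momentum as positive, L_{lump} = m v R = (0.159)(9.55)(0.863/2) = 0.6552 kg·m²/s.
L_i = +I_p ω_p + m v R = +(0.1452)(1.58) + 0.6552 = 0.8847 kg·m²/s.
After sticking, I_f = I_p + m R² = 0.1452 + (0.159)(0.863/2)² = 0.1748 kg·m².
ω_f = L_i / I_f = 0.8847 / 0.1748 = 5.060 rad/s.

|ω_f| ≈ 5.06 rad/s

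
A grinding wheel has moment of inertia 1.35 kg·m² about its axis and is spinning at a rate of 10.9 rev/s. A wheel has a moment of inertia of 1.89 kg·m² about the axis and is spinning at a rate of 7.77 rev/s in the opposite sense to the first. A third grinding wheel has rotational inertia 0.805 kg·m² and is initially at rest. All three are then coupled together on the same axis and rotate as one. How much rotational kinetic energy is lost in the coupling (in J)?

No external torque acts about the common axis, so total angular momentum is conserved.
Taking A's sense as positive: L = (1.350)(10.9) − (1.890)(7.77) = 0.02970 kg·m²·rev/s.
Combined I = 1.350 + 1.890 + 0.8050 = 4.045 kg·m².
ω_f = L / I = 0.02970 / 4.045 = 0.007342 rev/s.
KE_i = ½ΣIω² = 5418 J; KE_f = ½(4.045)(0.04613)² = 0.004305 J.

ΔKE lost ≈ 5420 J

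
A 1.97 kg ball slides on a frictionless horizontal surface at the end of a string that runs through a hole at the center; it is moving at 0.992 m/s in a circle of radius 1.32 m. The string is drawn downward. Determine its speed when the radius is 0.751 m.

v₂ ≈ 1.74 m/s

Central (radial) force ⇒ zero torque about the center ⇒ m v r is constant.
v₂ = v₁ r₁ / r₂ = (0.992)(1.32) / (0.751) = 1.744 m/s.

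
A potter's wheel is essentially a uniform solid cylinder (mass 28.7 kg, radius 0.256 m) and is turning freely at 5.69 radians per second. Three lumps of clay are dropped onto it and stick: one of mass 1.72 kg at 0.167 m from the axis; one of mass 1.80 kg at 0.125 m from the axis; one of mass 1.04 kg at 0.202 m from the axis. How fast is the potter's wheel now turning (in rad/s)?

No external torque acts about the axis; L_before = L_after.
I_p = ½(28.7)(0.256)² = 0.9404 kg·m².
Added inertia Σmr² = (1.72)(0.167)² + (1.80)(0.125)² + (1.04)(0.202)² = 0.1185 kg·m²; I_f = 0.9404 + 0.1185 = 1.059 kg·m².
ω_f = I_p ω_i / I_f = (0.9404)(5.69) / 1.059 = 5.053 rad/s.

ω_f ≈ 5.05 rad/s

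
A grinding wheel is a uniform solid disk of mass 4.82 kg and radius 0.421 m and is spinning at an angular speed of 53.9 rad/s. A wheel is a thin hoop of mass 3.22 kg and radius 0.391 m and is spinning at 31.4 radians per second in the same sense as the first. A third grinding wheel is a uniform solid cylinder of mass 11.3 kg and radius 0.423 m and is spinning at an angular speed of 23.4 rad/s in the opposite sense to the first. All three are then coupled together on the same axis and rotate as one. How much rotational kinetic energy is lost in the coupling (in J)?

The coupling torques are internal; angular momentum about the shared axis is conserved.
Moments of inertia: I_A = ½(4.82)(0.421)² = 0.4272 kg·m²; I_B = (3.22)(0.391)² = 0.4923 kg·m²; I_C = ½(11.3)(0.423)² = 1.011 kg·m².
Taking A's sense as positive: L = (0.4272)(53.9) + (0.4923)(31.4) − (1.011)(23.4) = 14.82 kg·m²·rad/s.
Combined I = 0.4272 + 0.4923 + 1.011 = 1.930 kg·m².
ω_f = L / I = 14.82 / 1.930 = 7.680 rad/s.
KE_i = ½ΣIω² = 1140 J; KE_f = ½(1.930)(7.680)² = 56.92 J.

ΔKE lost ≈ 1080 J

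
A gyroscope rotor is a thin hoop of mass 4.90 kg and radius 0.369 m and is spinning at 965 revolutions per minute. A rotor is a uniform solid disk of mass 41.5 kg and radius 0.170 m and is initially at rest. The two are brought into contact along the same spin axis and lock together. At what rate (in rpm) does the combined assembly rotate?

|ω_f| ≈ 508 rpm

The coupling torques are internal; angular momentum about the shared axis is conserved.
Moments of inertia: I_A = (4.90)(0.369)² = 0.6672 kg·m²; I_B = ½(41.5)(0.170)² = 0.5997 kg·m².
Taking A's sense as positive: L = (0.6672)(965) = 643.8 kg·m²·rpm.
Combined I = 0.6672 + 0.5997 = 1.267 kg·m².
ω_f = L / I = 643.8 / 1.267 = 508.2 rpm.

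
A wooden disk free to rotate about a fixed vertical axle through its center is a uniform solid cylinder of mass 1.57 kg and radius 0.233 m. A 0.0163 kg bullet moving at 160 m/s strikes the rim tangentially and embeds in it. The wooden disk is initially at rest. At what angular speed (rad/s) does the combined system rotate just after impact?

|ω_f| ≈ 14.0 rad/s

About the axle the impulsive forces during the collision are internal, so angular momentum about that axis is conserved.
I_p = ½(1.57)(0.233)² = 0.04262 kg·m². Taking the sense of the bullet's angular momentum as positive, L_{bullet} = m v R = (0.0163)(160)(0.233) = 0.6077 kg·m²/s.
L_i = 0 + 0.6077 = 0.6077 kg·m²/s.
After sticking, I_f = I_p + m R² = 0.04262 + (0.0163)(0.233)² = 0.04350 kg·m².
ω_f = L_i / I_f = 0.6077 / 0.04350 = 13.97 rad/s.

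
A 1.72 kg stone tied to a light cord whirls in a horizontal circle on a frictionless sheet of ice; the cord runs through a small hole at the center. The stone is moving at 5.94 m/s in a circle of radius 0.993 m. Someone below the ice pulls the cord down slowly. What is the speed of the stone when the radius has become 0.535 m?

The only horizontal force on the mass is along the cord (radial), so it exerts no torque about the hole and angular momentum m v r is conserved.
v₂ = v₁ r₁ / r₂ = (5.94)(0.993) / (0.535) = 11.03 m/s.

v₂ ≈ 11.0 m/s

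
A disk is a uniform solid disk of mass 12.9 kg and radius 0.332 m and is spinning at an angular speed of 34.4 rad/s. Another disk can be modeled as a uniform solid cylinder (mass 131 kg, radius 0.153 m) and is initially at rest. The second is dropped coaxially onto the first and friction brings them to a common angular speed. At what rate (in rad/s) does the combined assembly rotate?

|ω_f| ≈ 10.9 rad/s

No external torque acts about the common axis, so total angular momentum is conserved.
Moments of inertia: I_A = ½(12.9)(0.332)² = 0.7109 kg·m²; I_B = ½(131)(0.153)² = 1.533 kg·m².
Taking A's sense as positive: L = (0.7109)(34.4) = 24.46 kg·m²·rad/s.
Combined I = 0.7109 + 1.533 = 2.244 kg·m².
ω_f = L / I = 24.46 / 2.244 = 10.90 rad/s.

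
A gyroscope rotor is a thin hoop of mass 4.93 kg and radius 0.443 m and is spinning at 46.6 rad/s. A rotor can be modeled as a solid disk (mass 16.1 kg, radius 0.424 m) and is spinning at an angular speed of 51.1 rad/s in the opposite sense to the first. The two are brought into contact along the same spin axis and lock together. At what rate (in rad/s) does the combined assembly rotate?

No external torque acts about the common axis, so total angular momentum is conserved.
Moments of inertia: I_A = (4.93)(0.443)² = 0.9675 kg·m²; I_B = ½(16.1)(0.424)² = 1.447 kg·m².
Taking A's sense as positive: L = (0.9675)(46.6) − (1.447)(51.1) = -28.87 kg·m²·rad/s.
Combined I = 0.9675 + 1.447 = 2.415 kg·m².
ω_f = L / I = -28.87 / 2.415 = -11.95 rad/s.

|ω_f| ≈ 12.0 rad/s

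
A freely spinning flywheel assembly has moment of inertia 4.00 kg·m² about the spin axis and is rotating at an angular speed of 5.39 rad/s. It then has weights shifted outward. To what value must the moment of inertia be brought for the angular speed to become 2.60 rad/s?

Angular momentum about the spin axis is conserved since the torque about it is zero.
I₂ = I₁ω₁ / ω₂ = (4.00)(5.39) / (2.60) = 8.292 kg·m².

I₂ ≈ 8.29 kg·m²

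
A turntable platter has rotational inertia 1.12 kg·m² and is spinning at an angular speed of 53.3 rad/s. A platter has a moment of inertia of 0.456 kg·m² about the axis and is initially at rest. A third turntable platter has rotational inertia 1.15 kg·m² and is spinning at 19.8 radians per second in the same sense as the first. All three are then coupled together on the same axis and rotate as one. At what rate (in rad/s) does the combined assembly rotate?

|ω_f| ≈ 30.3 rad/s

The coupling torques are internal; angular momentum about the shared axis is conserved.
Taking A's sense as positive: L = (1.120)(53.3) + (1.150)(19.8) = 82.47 kg·m²·rad/s.
Combined I = 1.120 + 0.4560 + 1.150 = 2.726 kg·m².
ω_f = L / I = 82.47 / 2.726 = 30.25 rad/s.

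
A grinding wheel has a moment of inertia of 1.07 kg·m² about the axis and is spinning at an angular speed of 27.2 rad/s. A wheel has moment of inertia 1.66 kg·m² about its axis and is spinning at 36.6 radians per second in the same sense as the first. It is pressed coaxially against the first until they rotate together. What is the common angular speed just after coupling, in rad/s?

The coupling torques are internal; angular momentum about the shared axis is conserved.
Taking A's sense as positive: L = (1.070)(27.2) + (1.660)(36.6) = 89.86 kg·m²·rad/s.
Combined I = 1.070 + 1.660 = 2.730 kg·m².
ω_f = L / I = 89.86 / 2.730 = 32.92 rad/s.

|ω_f| ≈ 32.9 rad/s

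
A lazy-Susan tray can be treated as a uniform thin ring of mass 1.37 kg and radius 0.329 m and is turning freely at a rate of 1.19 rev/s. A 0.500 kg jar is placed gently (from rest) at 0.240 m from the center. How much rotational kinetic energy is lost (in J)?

No external torque acts about the center; L_before = L_after.
I_p = (1.37)(0.329)² = 0.1483 kg·m².
Added inertia Σmr² = (0.500)(0.240)² = 0.02880 kg·m²; I_f = 0.1483 + 0.02880 = 0.1771 kg·m².
ω_f = I_p ω_i / I_f = (0.1483)(1.19) / 0.1771 = 0.9965 rev/s.
KE_i = ½(0.1483)(7.477 rad/s)² = 4.145 J; KE_f = ½(0.1771)(6.261)² = 3.471 J.

energy lost ≈ 0.674 J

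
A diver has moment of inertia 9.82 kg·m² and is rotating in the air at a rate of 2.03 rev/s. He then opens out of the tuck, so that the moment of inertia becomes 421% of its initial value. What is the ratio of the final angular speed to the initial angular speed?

ω₂/ω₁ ≈ 0.238

No external torque acts about the spin axis, so angular momentum is conserved.
I₂ = 4.21 × 9.82 = 41.34 kg·m².
ω₂/ω₁ = I₁/I₂ = 9.820 / 41.34 = 0.2375.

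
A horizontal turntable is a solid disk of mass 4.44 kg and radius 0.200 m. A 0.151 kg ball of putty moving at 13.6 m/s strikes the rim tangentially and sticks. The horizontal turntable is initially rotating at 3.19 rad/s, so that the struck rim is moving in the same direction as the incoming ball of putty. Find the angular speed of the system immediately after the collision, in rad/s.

About the axle the impulsive forces during the collision are internal, so angular momentum about that axis is conserved.
I_p = ½(4.44)(0.200)² = 0.08880 kg·m². Taking the sense of the ball of putty's angular momentum as positive, L_{ball} = m v R = (0.151)(13.6)(0.200) = 0.4107 kg·m²/s.
L_i = +I_p ω_p + m v R = +(0.08880)(3.19) + 0.4107 = 0.6940 kg·m²/s.
After sticking, I_f = I_p + m R² = 0.08880 + (0.151)(0.200)² = 0.09484 kg·m².
ω_f = L_i / I_f = 0.6940 / 0.09484 = 7.318 rad/s.

|ω_f| ≈ 7.32 rad/s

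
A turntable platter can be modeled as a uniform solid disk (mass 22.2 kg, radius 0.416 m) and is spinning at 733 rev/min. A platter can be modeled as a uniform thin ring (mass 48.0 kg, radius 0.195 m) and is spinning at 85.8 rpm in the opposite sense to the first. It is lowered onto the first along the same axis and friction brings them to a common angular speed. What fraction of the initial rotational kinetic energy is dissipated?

No external torque acts about the common axis, so total angular momentum is conserved.
Moments of inertia: I_A = ½(22.2)(0.416)² = 1.921 kg·m²; I_B = (48.0)(0.195)² = 1.825 kg·m².
Taking A's sense as positive: L = (1.921)(733) − (1.825)(85.8) = 1251 kg·m²·rpm.
Combined I = 1.921 + 1.825 = 3.746 kg·m².
ω_f = L / I = 1251 / 3.746 = 334.1 rpm.
KE_i = ½ΣIω² = 5733 J; KE_f = ½(3.746)(34.98)² = 2292 J.
Fraction dissipated = (KE_i − KE_f)/KE_i = 0.6001.

fraction ≈ 0.600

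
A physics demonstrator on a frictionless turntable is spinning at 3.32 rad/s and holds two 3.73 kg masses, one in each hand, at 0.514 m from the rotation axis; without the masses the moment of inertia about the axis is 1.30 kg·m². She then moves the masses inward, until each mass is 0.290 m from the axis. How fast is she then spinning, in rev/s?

With no external torque about the axis, L is conserved: I₁ω₁ = I₂ω₂.
I₁ = 1.30 + 2(3.73)(0.514)² = 3.271 kg·m²; I₂ = 1.30 + 2(3.73)(0.290)² = 1.927 kg·m².
ω₂ = I₁ω₁ / I₂ = (3.271)(3.32 rad/s) / (1.927) = 5.634 rad/s = 0.8967 rev/s.

ω₂ ≈ 0.897 rev/s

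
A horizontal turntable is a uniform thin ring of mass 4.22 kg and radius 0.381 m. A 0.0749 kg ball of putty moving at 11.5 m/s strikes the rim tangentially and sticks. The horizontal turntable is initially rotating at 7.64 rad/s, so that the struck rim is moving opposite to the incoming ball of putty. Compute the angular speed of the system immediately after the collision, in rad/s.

|ω_f| ≈ 6.98 rad/s

The axle reaction passes through the axle and exerts no torque about it; angular momentum about the axle is conserved through the impact.
I_p = (4.22)(0.381)² = 0.6126 kg·m². Taking the sense of the ball of putty's angular momentum as positive, L_{ball} = m v R = (0.0749)(11.5)(0.381) = 0.3282 kg·m²/s.
L_i = −I_p ω_p + m v R = −(0.6126)(7.64) + 0.3282 = -4.352 kg·m²/s.
After sticking, I_f = I_p + m R² = 0.6126 + (0.0749)(0.381)² = 0.6235 kg·m².
ω_f = L_i / I_f = -4.352 / 0.6235 = -6.980 rad/s.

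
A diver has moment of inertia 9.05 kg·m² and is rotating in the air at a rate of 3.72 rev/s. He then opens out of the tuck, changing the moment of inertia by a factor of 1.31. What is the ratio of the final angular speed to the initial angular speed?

ω₂/ω₁ ≈ 0.763

With no external torque about the axis, L is conserved: I₁ω₁ = I₂ω₂.
I₂ = 1.31 × 9.05 = 11.86 kg·m².
ω₂/ω₁ = I₁/I₂ = 9.050 / 11.86 = 0.7634.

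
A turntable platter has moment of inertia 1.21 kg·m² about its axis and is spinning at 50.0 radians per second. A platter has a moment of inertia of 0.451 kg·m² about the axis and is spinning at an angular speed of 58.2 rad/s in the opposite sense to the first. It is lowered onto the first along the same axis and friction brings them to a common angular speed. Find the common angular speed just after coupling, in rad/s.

|ω_f| ≈ 20.6 rad/s

No external torque acts about the common axis, so total angular momentum is conserved.
Taking A's sense as positive: L = (1.210)(50.0) − (0.4510)(58.2) = 34.25 kg·m²·rad/s.
Combined I = 1.210 + 0.4510 = 1.661 kg·m².
ω_f = L / I = 34.25 / 1.661 = 20.62 rad/s.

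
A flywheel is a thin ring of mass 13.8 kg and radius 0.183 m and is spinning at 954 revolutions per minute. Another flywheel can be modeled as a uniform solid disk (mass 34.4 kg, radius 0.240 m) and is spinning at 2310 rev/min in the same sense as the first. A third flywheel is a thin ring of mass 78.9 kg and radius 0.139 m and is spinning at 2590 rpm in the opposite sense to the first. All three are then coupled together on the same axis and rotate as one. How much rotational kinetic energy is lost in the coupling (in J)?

ΔKE lost ≈ 84600 J

No external torque acts about the common axis, so total angular momentum is conserved.
Moments of inertia: I_A = (13.8)(0.183)² = 0.4621 kg·m²; I_B = ½(34.4)(0.240)² = 0.9907 kg·m²; I_C = (78.9)(0.139)² = 1.524 kg·m².
Taking A's sense as positive: L = (0.4621)(954) + (0.9907)(2310) − (1.524)(2590) = -1219 kg·m²·rpm.
Combined I = 0.4621 + 0.9907 + 1.524 = 2.977 kg·m².
ω_f = L / I = -1219 / 2.977 = -409.4 rpm.
KE_i = ½ΣIω² = 87360 J; KE_f = ½(2.977)(42.87)² = 2736 J.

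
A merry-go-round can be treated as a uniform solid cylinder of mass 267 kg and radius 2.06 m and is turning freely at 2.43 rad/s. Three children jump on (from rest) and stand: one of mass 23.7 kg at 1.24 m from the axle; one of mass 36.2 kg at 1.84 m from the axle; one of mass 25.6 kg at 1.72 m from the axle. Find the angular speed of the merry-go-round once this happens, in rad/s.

ω_f ≈ 1.72 rad/s

The added mass arrives with no angular momentum about the axle, and any external torque about the axle is negligible, so the system's angular momentum is conserved.
I_p = ½(267)(2.06)² = 566.5 kg·m².
Added inertia Σmr² = (23.7)(1.24)² + (36.2)(1.84)² + (25.6)(1.72)² = 234.7 kg·m²; I_f = 566.5 + 234.7 = 801.3 kg·m².
ω_f = I_p ω_i / I_f = (566.5)(2.43) / 801.3 = 1.718 rad/s.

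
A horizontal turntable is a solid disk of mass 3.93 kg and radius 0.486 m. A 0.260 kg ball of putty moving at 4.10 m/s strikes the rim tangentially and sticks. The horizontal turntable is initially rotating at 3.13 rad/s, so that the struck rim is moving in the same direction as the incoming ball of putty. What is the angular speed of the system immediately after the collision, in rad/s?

The axle reaction passes through the axle and exerts no torque about it; angular momentum about the axle is conserved through the impact.
I_p = ½(3.93)(0.486)² = 0.4641 kg·m². Taking the sense of the ball of putty's angular momentum as positive, L_{ball} = m v R = (0.260)(4.10)(0.486) = 0.5181 kg·m²/s.
L_i = +I_p ω_p + m v R = +(0.4641)(3.13) + 0.5181 = 1.971 kg·m²/s.
After sticking, I_f = I_p + m R² = 0.4641 + (0.260)(0.486)² = 0.5255 kg·m².
ω_f = L_i / I_f = 1.971 / 0.5255 = 3.750 rad/s.

|ω_f| ≈ 3.75 rad/s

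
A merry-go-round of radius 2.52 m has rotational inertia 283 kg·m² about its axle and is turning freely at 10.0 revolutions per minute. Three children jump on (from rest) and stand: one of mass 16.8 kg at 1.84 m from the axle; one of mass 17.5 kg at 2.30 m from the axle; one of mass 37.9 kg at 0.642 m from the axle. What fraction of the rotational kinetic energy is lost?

fraction ≈ 0.368

The added mass arrives with no angular momentum about the axle, and any external torque about the axle is negligible, so the system's angular momentum is conserved.
Added inertia Σmr² = (16.8)(1.84)² + (17.5)(2.30)² + (37.9)(0.642)² = 165.1 kg·m²; I_f = 283.0 + 165.1 = 448.1 kg·m².
ω_f = I_p ω_i / I_f = (283.0)(10.0) / 448.1 = 6.316 rpm.
KE_i = ½(283.0)(1.047 rad/s)² = 155.2 J; KE_f = ½(448.1)(0.6614)² = 98.01 J.
Fraction lost = 0.3684.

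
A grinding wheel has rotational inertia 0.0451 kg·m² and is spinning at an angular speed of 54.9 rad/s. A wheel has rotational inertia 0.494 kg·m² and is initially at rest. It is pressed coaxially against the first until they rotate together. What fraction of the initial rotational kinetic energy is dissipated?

The coupling torques are internal; angular momentum about the shared axis is conserved.
Taking A's sense as positive: L = (0.04510)(54.9) = 2.476 kg·m²·rad/s.
Combined I = 0.04510 + 0.4940 = 0.5391 kg·m².
ω_f = L / I = 2.476 / 0.5391 = 4.593 rad/s.
KE_i = ½ΣIω² = 67.97 J; KE_f = ½(0.5391)(4.593)² = 5.686 J.
Fraction dissipated = (KE_i − KE_f)/KE_i = 0.9163.

fraction ≈ 0.916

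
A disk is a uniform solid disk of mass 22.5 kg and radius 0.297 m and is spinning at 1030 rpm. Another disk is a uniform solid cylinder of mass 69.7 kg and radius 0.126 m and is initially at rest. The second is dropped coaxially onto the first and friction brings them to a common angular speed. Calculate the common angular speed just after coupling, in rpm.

The coupling torques are internal; angular momentum about the shared axis is conserved.
Moments of inertia: I_A = ½(22.5)(0.297)² = 0.9924 kg·m²; I_B = ½(69.7)(0.126)² = 0.5533 kg·m².
Taking A's sense as positive: L = (0.9924)(1030) = 1022 kg·m²·rpm.
Combined I = 0.9924 + 0.5533 = 1.546 kg·m².
ω_f = L / I = 1022 / 1.546 = 661.3 rpm.

|ω_f| ≈ 661 rpm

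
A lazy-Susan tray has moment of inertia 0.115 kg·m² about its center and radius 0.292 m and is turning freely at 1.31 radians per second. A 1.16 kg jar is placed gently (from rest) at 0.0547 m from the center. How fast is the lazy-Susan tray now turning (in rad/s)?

No external torque acts about the center; L_before = L_after.
Added inertia Σmr² = (1.16)(0.0547)² = 0.003471 kg·m²; I_f = 0.1150 + 0.003471 = 0.1185 kg·m².
ω_f = I_p ω_i / I_f = (0.1150)(1.31) / 0.1185 = 1.272 rad/s.

ω_f ≈ 1.27 rad/s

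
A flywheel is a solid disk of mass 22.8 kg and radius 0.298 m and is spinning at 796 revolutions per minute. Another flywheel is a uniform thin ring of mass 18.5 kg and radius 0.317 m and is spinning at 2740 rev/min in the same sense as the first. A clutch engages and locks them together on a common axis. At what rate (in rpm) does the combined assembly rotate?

|ω_f| ≈ 2050 rpm

No external torque acts about the common axis, so total angular momentum is conserved.
Moments of inertia: I_A = ½(22.8)(0.298)² = 1.012 kg·m²; I_B = (18.5)(0.317)² = 1.859 kg·m².
Taking A's sense as positive: L = (1.012)(796) + (1.859)(2740) = 5900 kg·m²·rpm.
Combined I = 1.012 + 1.859 = 2.871 kg·m².
ω_f = L / I = 5900 / 2.871 = 2055 rpm.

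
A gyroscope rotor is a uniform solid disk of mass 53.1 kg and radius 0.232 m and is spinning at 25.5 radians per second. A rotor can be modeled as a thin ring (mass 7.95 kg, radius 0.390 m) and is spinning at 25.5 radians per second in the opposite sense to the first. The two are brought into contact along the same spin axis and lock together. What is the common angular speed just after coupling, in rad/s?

|ω_f| ≈ 2.12 rad/s

The coupling torques are internal; angular momentum about the shared axis is conserved.
Moments of inertia: I_A = ½(53.1)(0.232)² = 1.429 kg·m²; I_B = (7.95)(0.390)² = 1.209 kg·m².
Taking A's sense as positive: L = (1.429)(25.5) − (1.209)(25.5) = 5.606 kg·m²·rad/s.
Combined I = 1.429 + 1.209 = 2.638 kg·m².
ω_f = L / I = 5.606 / 2.638 = 2.125 rad/s.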